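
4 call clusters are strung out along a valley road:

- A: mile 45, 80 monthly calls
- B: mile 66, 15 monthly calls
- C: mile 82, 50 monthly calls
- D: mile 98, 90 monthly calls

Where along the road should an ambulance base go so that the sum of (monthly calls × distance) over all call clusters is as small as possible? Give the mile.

For a sum of weighted absolute distances on a line, the optimum is the weighted median (not the mean). Total weight W = 235; half-weight = 117.5.
Sort by position and accumulate weight:
  mile 45 (A, w=80) → cum 80
  mile 66 (B, w=15) → cum 95
  mile 82 (C, w=50) → cum 145  ≥ 117.5 → median here
  mile 98 (D, w=90) → cum 235
Optimal location: mile 82.

x = 82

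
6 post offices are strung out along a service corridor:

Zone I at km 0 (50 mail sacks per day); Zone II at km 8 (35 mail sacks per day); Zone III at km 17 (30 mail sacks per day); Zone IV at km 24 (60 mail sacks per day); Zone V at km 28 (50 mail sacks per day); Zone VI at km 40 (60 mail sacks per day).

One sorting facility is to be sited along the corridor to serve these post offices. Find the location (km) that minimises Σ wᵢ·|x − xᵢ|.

x = 24

For a sum of weighted absolute distances on a line, the optimum is the weighted median (not the mean). Total weight W = 285; half-weight = 142.5.
Sort by position and accumulate weight:
  km 0 (Zone I, w=50) → cum 50
  km 8 (Zone II, w=35) → cum 85
  km 17 (Zone III, w=30) → cum 115
  km 24 (Zone IV, w=60) → cum 175  ≥ 142.5 → median here
  km 28 (Zone V, w=50) → cum 225
  km 40 (Zone VI, w=60) → cum 285
Optimal location: km 24.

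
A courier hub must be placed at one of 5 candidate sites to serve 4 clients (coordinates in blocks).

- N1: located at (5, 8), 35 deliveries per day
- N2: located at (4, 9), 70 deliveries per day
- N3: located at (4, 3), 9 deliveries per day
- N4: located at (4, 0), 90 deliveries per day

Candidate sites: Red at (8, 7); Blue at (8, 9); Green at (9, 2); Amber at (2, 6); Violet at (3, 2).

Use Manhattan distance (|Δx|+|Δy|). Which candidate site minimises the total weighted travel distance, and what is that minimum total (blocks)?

Total weighted distance at each candidate:
  Red (8, 7): total = 1622
  Blue (8, 9): total = 1680
  Green (9, 2): total = 1874
  Amber (2, 6): total = 1290
  Violet (3, 2): total = 1128
Minimum is at Violet with total 1128 blocks.

Violet, total 1128 blocks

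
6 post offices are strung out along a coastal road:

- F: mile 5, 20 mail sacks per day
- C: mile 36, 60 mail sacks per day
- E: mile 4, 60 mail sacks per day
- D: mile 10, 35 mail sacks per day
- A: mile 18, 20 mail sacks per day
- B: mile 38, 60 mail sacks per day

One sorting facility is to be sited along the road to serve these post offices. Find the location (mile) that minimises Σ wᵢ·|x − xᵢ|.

For a sum of weighted absolute distances on a line, the optimum is the weighted median (not the mean). Total weight W = 255; half-weight = 127.5.
Sort by position and accumulate weight:
  mile 4 (E, w=60) → cum 60
  mile 5 (F, w=20) → cum 80
  mile 10 (D, w=35) → cum 115
  mile 18 (A, w=20) → cum 135  ≥ 127.5 → median here
  mile 36 (C, w=60) → cum 195
  mile 38 (B, w=60) → cum 255
Optimal location: mile 18.

x = 18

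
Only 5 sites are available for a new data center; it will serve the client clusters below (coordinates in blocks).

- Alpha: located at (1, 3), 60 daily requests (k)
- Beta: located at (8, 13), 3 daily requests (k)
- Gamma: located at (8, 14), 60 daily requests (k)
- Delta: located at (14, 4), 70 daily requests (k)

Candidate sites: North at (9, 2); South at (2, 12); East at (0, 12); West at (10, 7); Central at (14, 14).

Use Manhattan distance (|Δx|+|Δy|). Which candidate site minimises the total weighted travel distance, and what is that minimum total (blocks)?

Total weighted distance at each candidate:
  North (9, 2): total = 1846
  South (2, 12): total = 2501
  East (0, 12): total = 2767
  West (10, 7): total = 1834
  Central (14, 14): total = 2521
Minimum is at West with total 1834 blocks.

West, total 1834 blocks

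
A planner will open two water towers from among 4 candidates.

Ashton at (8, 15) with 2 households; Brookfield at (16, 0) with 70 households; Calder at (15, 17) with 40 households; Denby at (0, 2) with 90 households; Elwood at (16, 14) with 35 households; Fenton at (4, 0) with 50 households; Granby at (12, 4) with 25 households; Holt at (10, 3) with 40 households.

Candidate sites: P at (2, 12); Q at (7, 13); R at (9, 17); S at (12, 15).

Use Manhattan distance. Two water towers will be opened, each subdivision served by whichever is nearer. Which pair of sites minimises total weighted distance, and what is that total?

{P, S}, total 4328

Evaluate every pair (each demand assigned to the nearer of the two):
  {P, S}: total = 4328
  {Q, S}: total = 4926
  {P, Q}: total = 5026
  {P, R}: total = 5056
  {Q, R}: total = 5426
  {R, S}: total = 5806
Best pair: {P, S} with total 4328.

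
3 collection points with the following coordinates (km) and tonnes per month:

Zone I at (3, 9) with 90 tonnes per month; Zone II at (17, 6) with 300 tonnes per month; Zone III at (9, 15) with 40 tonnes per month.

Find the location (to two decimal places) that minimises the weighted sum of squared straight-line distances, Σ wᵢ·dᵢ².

(13.33, 7.47)

The minimiser of Σwᵢ‖p−pᵢ‖² is the weighted centroid p* = (Σwᵢpᵢ)/(Σwᵢ).
Σwᵢ = 430.
Σwᵢxᵢ = 90·3 + 300·17 + 40·9 = 5730.
Σwᵢyᵢ = 90·9 + 300·6 + 40·15 = 3210.
x* = 5730/430 = 13.33, y* = 3210/430 = 7.47.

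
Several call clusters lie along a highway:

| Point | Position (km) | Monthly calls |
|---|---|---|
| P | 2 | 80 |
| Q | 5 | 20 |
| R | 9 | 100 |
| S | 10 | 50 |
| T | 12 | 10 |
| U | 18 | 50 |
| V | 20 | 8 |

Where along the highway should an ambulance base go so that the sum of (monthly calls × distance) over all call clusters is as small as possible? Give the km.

For a sum of weighted absolute distances on a line, the optimum is the weighted median (not the mean). Total weight W = 318; half-weight = 159.
Sort by position and accumulate weight:
  km 2 (P, w=80) → cum 80
  km 5 (Q, w=20) → cum 100
  km 9 (R, w=100) → cum 200  ≥ 159 → median here
  km 10 (S, w=50) → cum 250
  km 12 (T, w=10) → cum 260
  km 18 (U, w=50) → cum 310
  km 20 (V, w=8) → cum 318
Optimal location: km 9.

x = 9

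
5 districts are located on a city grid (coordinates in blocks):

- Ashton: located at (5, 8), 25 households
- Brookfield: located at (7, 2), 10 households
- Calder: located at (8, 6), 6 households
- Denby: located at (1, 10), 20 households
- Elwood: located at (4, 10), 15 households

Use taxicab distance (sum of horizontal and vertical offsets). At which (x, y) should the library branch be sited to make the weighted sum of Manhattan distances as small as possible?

(5, 8)

Manhattan distance separates: Σwᵢ(|x−xᵢ|+|y−yᵢ|) = Σwᵢ|x−xᵢ| + Σwᵢ|y−yᵢ|, so x and y are optimised independently as 1-D weighted medians.
Total weight W = 76; half = 38.
x-coordinate, sorted with cumulative weight:
  x=1 (Denby, w=20) cum 20
  x=4 (Elwood, w=15) cum 35
  x=5 (Ashton, w=25) cum 60  ← median
  x=7 (Brookfield, w=10) cum 70
  x=8 (Calder, w=6) cum 76
⇒ x* = 5
y-coordinate, sorted with cumulative weight:
  y=2 (Brookfield, w=10) cum 10
  y=6 (Calder, w=6) cum 16
  y=8 (Ashton, w=25) cum 41  ← median
  y=10 (Denby, w=20) cum 61
  y=10 (Elwood, w=15) cum 76
⇒ y* = 8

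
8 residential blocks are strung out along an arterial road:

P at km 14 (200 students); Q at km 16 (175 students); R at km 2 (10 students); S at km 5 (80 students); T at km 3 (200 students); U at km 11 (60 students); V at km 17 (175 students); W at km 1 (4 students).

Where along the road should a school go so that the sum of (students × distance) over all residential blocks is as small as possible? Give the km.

For a sum of weighted absolute distances on a line, the optimum is the weighted median (not the mean). Total weight W = 904; half-weight = 452.
Sort by position and accumulate weight:
  km 1 (W, w=4) → cum 4
  km 2 (R, w=10) → cum 14
  km 3 (T, w=200) → cum 214
  km 5 (S, w=80) → cum 294
  km 11 (U, w=60) → cum 354
  km 14 (P, w=200) → cum 554  ≥ 452 → median here
  km 16 (Q, w=175) → cum 729
  km 17 (V, w=175) → cum 904
Optimal location: km 14.

x = 14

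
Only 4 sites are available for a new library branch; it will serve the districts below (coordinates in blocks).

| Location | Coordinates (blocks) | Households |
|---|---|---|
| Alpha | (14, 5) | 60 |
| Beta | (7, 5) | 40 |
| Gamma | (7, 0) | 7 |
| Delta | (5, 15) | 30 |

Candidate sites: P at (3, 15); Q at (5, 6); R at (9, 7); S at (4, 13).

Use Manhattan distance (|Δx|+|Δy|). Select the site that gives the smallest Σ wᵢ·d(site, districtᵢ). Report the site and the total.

Total weighted distance at each candidate:
  P (3, 15): total = 2013
  Q (5, 6): total = 1046
  R (9, 7): total = 1003
  S (4, 13): total = 1722
Minimum is at R with total 1003 blocks.

R, total 1003 blocks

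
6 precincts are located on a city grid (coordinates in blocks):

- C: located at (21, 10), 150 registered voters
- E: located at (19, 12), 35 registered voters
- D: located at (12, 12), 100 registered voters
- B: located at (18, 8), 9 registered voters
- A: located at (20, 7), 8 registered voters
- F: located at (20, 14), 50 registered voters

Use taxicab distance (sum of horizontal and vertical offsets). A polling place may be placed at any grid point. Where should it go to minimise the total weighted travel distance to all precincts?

Manhattan distance separates: Σwᵢ(|x−xᵢ|+|y−yᵢ|) = Σwᵢ|x−xᵢ| + Σwᵢ|y−yᵢ|, so x and y are optimised independently as 1-D weighted medians.
Total weight W = 352; half = 176.
x-coordinate, sorted with cumulative weight:
  x=12 (D, w=100) cum 100
  x=18 (B, w=9) cum 109
  x=19 (E, w=35) cum 144
  x=20 (A, w=8) cum 152
  x=20 (F, w=50) cum 202  ← median
  x=21 (C, w=150) cum 352
⇒ x* = 20
y-coordinate, sorted with cumulative weight:
  y=7 (A, w=8) cum 8
  y=8 (B, w=9) cum 17
  y=10 (C, w=150) cum 167
  y=12 (E, w=35) cum 202  ← median
  y=12 (D, w=100) cum 302
  y=14 (F, w=50) cum 352
⇒ y* = 12

(20, 12)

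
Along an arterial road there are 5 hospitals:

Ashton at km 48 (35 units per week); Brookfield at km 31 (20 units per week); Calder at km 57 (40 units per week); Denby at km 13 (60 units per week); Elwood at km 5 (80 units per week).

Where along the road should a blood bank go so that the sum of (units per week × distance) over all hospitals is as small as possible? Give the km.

For a sum of weighted absolute distances on a line, the optimum is the weighted median (not the mean). Total weight W = 235; half-weight = 117.5.
Sort by position and accumulate weight:
  km 5 (Elwood, w=80) → cum 80
  km 13 (Denby, w=60) → cum 140  ≥ 117.5 → median here
  km 31 (Brookfield, w=20) → cum 160
  km 48 (Ashton, w=35) → cum 195
  km 57 (Calder, w=40) → cum 235
Optimal location: km 13.

x = 13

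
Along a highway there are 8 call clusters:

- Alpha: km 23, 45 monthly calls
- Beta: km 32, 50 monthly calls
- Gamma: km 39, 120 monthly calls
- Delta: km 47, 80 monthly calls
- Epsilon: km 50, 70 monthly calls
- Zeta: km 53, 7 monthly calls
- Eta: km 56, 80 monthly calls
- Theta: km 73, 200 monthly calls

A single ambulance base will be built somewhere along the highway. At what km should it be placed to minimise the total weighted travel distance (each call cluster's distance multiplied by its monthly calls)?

x = 50

For a sum of weighted absolute distances on a line, the optimum is the weighted median (not the mean). Total weight W = 652; half-weight = 326.
Sort by position and accumulate weight:
  km 23 (Alpha, w=45) → cum 45
  km 32 (Beta, w=50) → cum 95
  km 39 (Gamma, w=120) → cum 215
  km 47 (Delta, w=80) → cum 295
  km 50 (Epsilon, w=70) → cum 365  ≥ 326 → median here
  km 53 (Zeta, w=7) → cum 372
  km 56 (Eta, w=80) → cum 452
  km 73 (Theta, w=200) → cum 652
Optimal location: km 50.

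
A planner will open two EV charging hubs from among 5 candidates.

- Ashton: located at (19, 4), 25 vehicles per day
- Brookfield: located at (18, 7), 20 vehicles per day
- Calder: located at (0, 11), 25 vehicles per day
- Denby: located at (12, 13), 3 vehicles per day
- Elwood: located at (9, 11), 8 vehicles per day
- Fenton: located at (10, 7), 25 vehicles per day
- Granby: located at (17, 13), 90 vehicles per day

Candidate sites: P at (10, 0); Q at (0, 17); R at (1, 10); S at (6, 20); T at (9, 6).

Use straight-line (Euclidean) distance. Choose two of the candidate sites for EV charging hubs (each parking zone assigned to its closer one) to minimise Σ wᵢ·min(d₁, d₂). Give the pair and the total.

Evaluate every pair (each demand assigned to the nearer of the two):
  {R, T}: total = 1526.3
  {Q, T}: total = 1641.0
  {P, T}: total = 1739.6
  {S, T}: total = 1748.4
  {P, R}: total = 2096.7
  {P, S}: total = 2181.3
  {P, Q}: total = 2237.1
  {R, S}: total = 2357.7
  {Q, S}: total = 2636.3
  {Q, R}: total = 2655.9
Best pair: {R, T} with total 1526.3.

{R, T}, total 1526.3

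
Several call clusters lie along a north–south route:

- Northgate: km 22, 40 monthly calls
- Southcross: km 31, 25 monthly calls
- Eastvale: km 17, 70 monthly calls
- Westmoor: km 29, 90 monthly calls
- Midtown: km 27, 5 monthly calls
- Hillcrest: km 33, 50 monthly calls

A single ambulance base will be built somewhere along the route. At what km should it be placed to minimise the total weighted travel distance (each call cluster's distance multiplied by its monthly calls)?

For a sum of weighted absolute distances on a line, the optimum is the weighted median (not the mean). Total weight W = 280; half-weight = 140.
Sort by position and accumulate weight:
  km 17 (Eastvale, w=70) → cum 70
  km 22 (Northgate, w=40) → cum 110
  km 27 (Midtown, w=5) → cum 115
  km 29 (Westmoor, w=90) → cum 205  ≥ 140 → median here
  km 31 (Southcross, w=25) → cum 230
  km 33 (Hillcrest, w=50) → cum 280
Optimal location: km 29.

x = 29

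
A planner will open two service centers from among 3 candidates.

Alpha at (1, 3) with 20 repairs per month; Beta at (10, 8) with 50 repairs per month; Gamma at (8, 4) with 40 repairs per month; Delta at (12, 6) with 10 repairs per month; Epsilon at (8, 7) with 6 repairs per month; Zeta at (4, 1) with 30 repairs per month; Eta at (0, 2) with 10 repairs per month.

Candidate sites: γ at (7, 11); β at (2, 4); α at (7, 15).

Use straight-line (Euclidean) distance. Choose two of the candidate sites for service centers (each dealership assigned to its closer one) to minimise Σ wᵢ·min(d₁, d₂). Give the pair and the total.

{γ, β}, total 712.3

Evaluate every pair (each demand assigned to the nearer of the two):
  {γ, β}: total = 712.3
  {β, α}: total = 927.8
  {γ, α}: total = 1217.7
Best pair: {γ, β} with total 712.3.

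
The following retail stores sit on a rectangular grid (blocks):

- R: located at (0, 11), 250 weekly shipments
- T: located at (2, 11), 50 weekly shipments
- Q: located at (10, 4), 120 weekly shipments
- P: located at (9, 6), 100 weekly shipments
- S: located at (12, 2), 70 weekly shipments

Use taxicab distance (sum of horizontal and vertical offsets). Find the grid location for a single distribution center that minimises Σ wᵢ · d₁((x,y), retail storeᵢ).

Manhattan distance separates: Σwᵢ(|x−xᵢ|+|y−yᵢ|) = Σwᵢ|x−xᵢ| + Σwᵢ|y−yᵢ|, so x and y are optimised independently as 1-D weighted medians.
Total weight W = 590; half = 295.
x-coordinate, sorted with cumulative weight:
  x=0 (R, w=250) cum 250
  x=2 (T, w=50) cum 300  ← median
  x=9 (P, w=100) cum 400
  x=10 (Q, w=120) cum 520
  x=12 (S, w=70) cum 590
⇒ x* = 2
y-coordinate, sorted with cumulative weight:
  y=2 (S, w=70) cum 70
  y=4 (Q, w=120) cum 190
  y=6 (P, w=100) cum 290
  y=11 (R, w=250) cum 540  ← median
  y=11 (T, w=50) cum 590
⇒ y* = 11

(2, 11)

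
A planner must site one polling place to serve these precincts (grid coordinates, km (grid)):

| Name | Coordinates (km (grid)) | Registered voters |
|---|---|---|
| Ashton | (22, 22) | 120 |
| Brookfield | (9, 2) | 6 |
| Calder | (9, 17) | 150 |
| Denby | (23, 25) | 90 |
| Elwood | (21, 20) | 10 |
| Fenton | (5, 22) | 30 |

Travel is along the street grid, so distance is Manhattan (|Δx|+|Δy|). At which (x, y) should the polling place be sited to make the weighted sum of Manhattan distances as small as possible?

Manhattan distance separates: Σwᵢ(|x−xᵢ|+|y−yᵢ|) = Σwᵢ|x−xᵢ| + Σwᵢ|y−yᵢ|, so x and y are optimised independently as 1-D weighted medians.
Total weight W = 406; half = 203.
x-coordinate, sorted with cumulative weight:
  x=5 (Fenton, w=30) cum 30
  x=9 (Brookfield, w=6) cum 36
  x=9 (Calder, w=150) cum 186
  x=21 (Elwood, w=10) cum 196
  x=22 (Ashton, w=120) cum 316  ← median
  x=23 (Denby, w=90) cum 406
⇒ x* = 22
y-coordinate, sorted with cumulative weight:
  y=2 (Brookfield, w=6) cum 6
  y=17 (Calder, w=150) cum 156
  y=20 (Elwood, w=10) cum 166
  y=22 (Ashton, w=120) cum 286  ← median
  y=22 (Fenton, w=30) cum 316
  y=25 (Denby, w=90) cum 406
⇒ y* = 22

(22, 22)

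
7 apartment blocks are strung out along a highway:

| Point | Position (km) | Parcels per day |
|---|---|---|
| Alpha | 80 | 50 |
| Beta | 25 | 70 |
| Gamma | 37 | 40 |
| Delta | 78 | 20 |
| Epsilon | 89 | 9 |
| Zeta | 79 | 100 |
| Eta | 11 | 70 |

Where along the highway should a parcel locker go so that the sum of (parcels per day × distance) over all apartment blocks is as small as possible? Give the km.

x = 37

For a sum of weighted absolute distances on a line, the optimum is the weighted median (not the mean). Total weight W = 359; half-weight = 179.5.
Sort by position and accumulate weight:
  km 11 (Eta, w=70) → cum 70
  km 25 (Beta, w=70) → cum 140
  km 37 (Gamma, w=40) → cum 180  ≥ 179.5 → median here
  km 78 (Delta, w=20) → cum 200
  km 79 (Zeta, w=100) → cum 300
  km 80 (Alpha, w=50) → cum 350
  km 89 (Epsilon, w=9) → cum 359
Optimal location: km 37.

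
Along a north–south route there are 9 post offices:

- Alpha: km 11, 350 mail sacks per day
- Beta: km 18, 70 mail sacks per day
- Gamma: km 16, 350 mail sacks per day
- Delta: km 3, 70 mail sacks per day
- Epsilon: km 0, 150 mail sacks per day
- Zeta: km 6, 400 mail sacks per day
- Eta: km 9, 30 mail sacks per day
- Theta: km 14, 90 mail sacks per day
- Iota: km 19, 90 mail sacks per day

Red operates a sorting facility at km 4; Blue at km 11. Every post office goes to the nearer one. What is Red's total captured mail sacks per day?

The indifferent point is the midpoint (4+11)/2 = 7.5; post offices left of it (closer to Red at 4) go to Red, those right go to Blue.
  Epsilon at 0 (w=150) → Red
  Delta at 3 (w=70) → Red
  Zeta at 6 (w=400) → Red
  Eta at 9 (w=30) → Blue
  Alpha at 11 (w=350) → Blue
  Theta at 14 (w=90) → Blue
  Gamma at 16 (w=350) → Blue
  Beta at 18 (w=70) → Blue
  Iota at 19 (w=90) → Blue
Red captures 620; Blue captures 980.

620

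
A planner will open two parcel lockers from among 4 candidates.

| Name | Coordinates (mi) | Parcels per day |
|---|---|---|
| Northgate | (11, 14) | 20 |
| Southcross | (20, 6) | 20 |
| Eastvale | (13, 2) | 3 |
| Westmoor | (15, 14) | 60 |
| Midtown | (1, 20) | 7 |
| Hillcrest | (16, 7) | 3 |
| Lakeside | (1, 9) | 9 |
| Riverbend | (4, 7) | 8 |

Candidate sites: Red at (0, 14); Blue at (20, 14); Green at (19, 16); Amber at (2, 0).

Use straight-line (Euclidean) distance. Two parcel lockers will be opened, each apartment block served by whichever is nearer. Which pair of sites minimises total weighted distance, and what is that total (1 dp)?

Evaluate every pair (each demand assigned to the nearer of the two):
  {Red, Blue}: total = 858.8
  {Red, Green}: total = 861.4
  {Green, Amber}: total = 965.1
  {Blue, Amber}: total = 976.9
  {Blue, Green}: total = 1101.7
  {Red, Amber}: total = 1726.7
Best pair: {Red, Blue} with total 858.8.

{Red, Blue}, total 858.8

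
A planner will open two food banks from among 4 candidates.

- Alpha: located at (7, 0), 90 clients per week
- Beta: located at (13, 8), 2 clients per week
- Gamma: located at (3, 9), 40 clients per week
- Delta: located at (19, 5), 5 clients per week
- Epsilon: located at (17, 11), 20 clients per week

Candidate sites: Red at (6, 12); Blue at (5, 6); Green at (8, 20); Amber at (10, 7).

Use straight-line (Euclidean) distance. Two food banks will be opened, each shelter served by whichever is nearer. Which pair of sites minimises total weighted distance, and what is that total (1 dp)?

Evaluate every pair (each demand assigned to the nearer of the two):
  {Blue, Amber}: total = 927.1
  {Red, Blue}: total = 1020.6
  {Blue, Green}: total = 1054.7
  {Red, Amber}: total = 1068.8
  {Green, Amber}: total = 1190.3
  {Red, Green}: total = 1564.3
Best pair: {Blue, Amber} with total 927.1.

{Blue, Amber}, total 927.1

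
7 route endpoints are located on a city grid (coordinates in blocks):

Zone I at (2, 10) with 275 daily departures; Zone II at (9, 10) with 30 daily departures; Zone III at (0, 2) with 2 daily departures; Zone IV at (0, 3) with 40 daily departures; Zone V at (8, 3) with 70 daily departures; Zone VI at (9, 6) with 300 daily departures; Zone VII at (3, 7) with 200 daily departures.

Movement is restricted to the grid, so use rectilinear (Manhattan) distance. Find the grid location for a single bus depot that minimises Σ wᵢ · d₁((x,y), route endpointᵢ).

Manhattan distance separates: Σwᵢ(|x−xᵢ|+|y−yᵢ|) = Σwᵢ|x−xᵢ| + Σwᵢ|y−yᵢ|, so x and y are optimised independently as 1-D weighted medians.
Total weight W = 917; half = 458.5.
x-coordinate, sorted with cumulative weight:
  x=0 (Zone III, w=2) cum 2
  x=0 (Zone IV, w=40) cum 42
  x=2 (Zone I, w=275) cum 317
  x=3 (Zone VII, w=200) cum 517  ← median
  x=8 (Zone V, w=70) cum 587
  x=9 (Zone II, w=30) cum 617
  x=9 (Zone VI, w=300) cum 917
⇒ x* = 3
y-coordinate, sorted with cumulative weight:
  y=2 (Zone III, w=2) cum 2
  y=3 (Zone IV, w=40) cum 42
  y=3 (Zone V, w=70) cum 112
  y=6 (Zone VI, w=300) cum 412
  y=7 (Zone VII, w=200) cum 612  ← median
  y=10 (Zone I, w=275) cum 887
  y=10 (Zone II, w=30) cum 917
⇒ y* = 7

(3, 7)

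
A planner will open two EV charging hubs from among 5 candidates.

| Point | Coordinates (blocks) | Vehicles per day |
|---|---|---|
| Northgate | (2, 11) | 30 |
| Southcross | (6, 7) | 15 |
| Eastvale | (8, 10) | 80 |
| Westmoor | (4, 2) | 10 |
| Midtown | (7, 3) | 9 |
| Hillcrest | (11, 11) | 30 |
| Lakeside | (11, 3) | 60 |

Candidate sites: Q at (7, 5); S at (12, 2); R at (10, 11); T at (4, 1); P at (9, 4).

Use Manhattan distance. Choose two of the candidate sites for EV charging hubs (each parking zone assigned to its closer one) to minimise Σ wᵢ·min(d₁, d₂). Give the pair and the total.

Evaluate every pair (each demand assigned to the nearer of the two):
  {R, P}: total = 877
  {S, R}: total = 884
  {Q, R}: total = 993
  {R, T}: total = 1225
  {Q, S}: total = 1353
  {Q, P}: total = 1383
  {T, P}: total = 1497
  {Q, T}: total = 1543
  {S, P}: total = 1557
  {S, T}: total = 1915
Best pair: {R, P} with total 877.

{R, P}, total 877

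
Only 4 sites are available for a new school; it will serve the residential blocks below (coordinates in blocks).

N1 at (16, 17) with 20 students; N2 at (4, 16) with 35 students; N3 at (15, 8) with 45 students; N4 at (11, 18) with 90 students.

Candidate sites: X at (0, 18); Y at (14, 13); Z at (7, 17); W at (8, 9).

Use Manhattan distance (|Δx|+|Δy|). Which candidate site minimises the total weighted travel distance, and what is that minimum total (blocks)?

Z, total 1535 blocks

Total weighted distance at each candidate:
  X (0, 18): total = 2665
  Y (14, 13): total = 1565
  Z (7, 17): total = 1535
  W (8, 9): total = 2145
Minimum is at Z with total 1535 blocks.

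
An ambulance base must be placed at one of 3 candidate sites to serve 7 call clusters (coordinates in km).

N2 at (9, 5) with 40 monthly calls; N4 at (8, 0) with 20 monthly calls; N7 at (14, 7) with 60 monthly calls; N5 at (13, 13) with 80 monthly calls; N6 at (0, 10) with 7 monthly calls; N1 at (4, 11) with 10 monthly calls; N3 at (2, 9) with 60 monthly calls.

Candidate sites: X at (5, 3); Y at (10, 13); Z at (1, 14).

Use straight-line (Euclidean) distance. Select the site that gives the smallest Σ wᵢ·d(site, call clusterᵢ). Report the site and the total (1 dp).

Y, total 1931.2 km

Total weighted distance at each candidate:
  X (5, 3): total = 2422.5
  Y (10, 13): total = 1931.2
  Z (1, 14): total = 3021.2
Minimum is at Y with total 1931.2 km.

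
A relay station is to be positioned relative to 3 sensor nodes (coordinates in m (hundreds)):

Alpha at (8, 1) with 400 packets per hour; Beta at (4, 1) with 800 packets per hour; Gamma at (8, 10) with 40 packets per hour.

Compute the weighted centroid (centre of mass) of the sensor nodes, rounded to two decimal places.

(5.42, 1.29)

The minimiser of Σwᵢ‖p−pᵢ‖² is the weighted centroid p* = (Σwᵢpᵢ)/(Σwᵢ).
Σwᵢ = 1240.
Σwᵢxᵢ = 400·8 + 800·4 + 40·8 = 6720.
Σwᵢyᵢ = 400·1 + 800·1 + 40·10 = 1600.
x* = 6720/1240 = 5.42, y* = 1600/1240 = 1.29.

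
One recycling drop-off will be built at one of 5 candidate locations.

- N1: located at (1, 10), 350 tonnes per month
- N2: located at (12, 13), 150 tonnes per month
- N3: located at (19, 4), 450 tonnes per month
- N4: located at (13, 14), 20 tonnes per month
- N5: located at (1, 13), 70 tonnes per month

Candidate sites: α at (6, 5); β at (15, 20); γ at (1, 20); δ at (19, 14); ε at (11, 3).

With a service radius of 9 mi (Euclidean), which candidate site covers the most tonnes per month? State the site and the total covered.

Coverage radius r = 9 mi; a point is covered iff (Δx)²+(Δy)² ≤ 9² = 81.
  α (6, 5): covers {N1} → 350
  β (15, 20): covers {N2, N4} → 170
  γ (1, 20): covers {N5} → 70
  δ (19, 14): covers {N2, N4} → 170
  ε (11, 3): covers {N3} → 450
Maximum coverage at ε: 450 tonnes per month.

ε, covering 450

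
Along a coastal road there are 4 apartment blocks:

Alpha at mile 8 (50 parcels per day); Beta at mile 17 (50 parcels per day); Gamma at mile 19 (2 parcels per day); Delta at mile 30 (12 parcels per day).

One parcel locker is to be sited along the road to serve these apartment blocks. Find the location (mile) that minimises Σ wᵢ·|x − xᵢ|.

x = 17

For a sum of weighted absolute distances on a line, the optimum is the weighted median (not the mean). Total weight W = 114; half-weight = 57.
Sort by position and accumulate weight:
  mile 8 (Alpha, w=50) → cum 50
  mile 17 (Beta, w=50) → cum 100  ≥ 57 → median here
  mile 19 (Gamma, w=2) → cum 102
  mile 30 (Delta, w=12) → cum 114
Optimal location: mile 17.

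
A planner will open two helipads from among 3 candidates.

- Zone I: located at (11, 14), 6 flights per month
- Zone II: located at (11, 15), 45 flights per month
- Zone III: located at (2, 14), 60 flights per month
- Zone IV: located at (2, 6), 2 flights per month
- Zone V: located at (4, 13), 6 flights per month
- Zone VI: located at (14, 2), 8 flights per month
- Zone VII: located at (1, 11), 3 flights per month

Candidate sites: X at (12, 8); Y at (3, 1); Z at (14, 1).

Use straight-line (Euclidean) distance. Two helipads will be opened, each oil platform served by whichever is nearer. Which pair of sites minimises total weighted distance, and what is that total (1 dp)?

Evaluate every pair (each demand assigned to the nearer of the two):
  {X, Z}: total = 1173.6
  {X, Y}: total = 1202.4
  {Y, Z}: total = 1627.7
Best pair: {X, Z} with total 1173.6.

{X, Z}, total 1173.6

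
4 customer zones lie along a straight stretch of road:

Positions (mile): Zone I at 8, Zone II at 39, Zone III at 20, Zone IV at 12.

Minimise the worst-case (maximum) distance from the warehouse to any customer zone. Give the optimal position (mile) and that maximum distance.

The 1-center on a line is the midpoint of the two extreme points: leftmost at 8, rightmost at 39.
Optimal location = (8 + 39)/2 = 23.5; maximum distance = (39 − 8)/2 = 15.5.

location 23.5, max distance 15.5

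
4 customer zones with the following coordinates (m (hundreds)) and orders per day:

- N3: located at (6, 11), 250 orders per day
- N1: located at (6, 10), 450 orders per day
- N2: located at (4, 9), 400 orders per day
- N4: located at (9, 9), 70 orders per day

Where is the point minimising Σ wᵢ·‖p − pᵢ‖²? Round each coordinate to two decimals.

The minimiser of Σwᵢ‖p−pᵢ‖² is the weighted centroid p* = (Σwᵢpᵢ)/(Σwᵢ).
Σwᵢ = 1170.
Σwᵢxᵢ = 250·6 + 450·6 + 400·4 + 70·9 = 6430.
Σwᵢyᵢ = 250·11 + 450·10 + 400·9 + 70·9 = 11480.
x* = 6430/1170 = 5.50, y* = 11480/1170 = 9.81.

(5.50, 9.81)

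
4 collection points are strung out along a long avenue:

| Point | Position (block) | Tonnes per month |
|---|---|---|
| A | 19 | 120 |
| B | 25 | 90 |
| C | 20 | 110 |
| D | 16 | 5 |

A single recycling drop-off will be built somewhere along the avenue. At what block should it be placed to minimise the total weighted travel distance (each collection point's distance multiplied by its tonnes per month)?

For a sum of weighted absolute distances on a line, the optimum is the weighted median (not the mean). Total weight W = 325; half-weight = 162.5.
Sort by position and accumulate weight:
  block 16 (D, w=5) → cum 5
  block 19 (A, w=120) → cum 125
  block 20 (C, w=110) → cum 235  ≥ 162.5 → median here
  block 25 (B, w=90) → cum 325
Optimal location: block 20.

x = 20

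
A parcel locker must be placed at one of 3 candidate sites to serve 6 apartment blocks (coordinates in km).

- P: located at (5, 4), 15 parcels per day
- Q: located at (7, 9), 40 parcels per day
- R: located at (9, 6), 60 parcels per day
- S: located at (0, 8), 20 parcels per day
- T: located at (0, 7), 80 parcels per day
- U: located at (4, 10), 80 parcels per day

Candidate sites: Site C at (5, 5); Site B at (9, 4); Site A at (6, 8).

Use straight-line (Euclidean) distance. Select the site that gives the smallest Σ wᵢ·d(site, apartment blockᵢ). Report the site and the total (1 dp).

Total weighted distance at each candidate:
  Site C (5, 5): total = 1396.6
  Site B (9, 4): total = 1976.2
  Site A (6, 8): total = 1167.6
Minimum is at Site A with total 1167.6 km.

Site A, total 1167.6 km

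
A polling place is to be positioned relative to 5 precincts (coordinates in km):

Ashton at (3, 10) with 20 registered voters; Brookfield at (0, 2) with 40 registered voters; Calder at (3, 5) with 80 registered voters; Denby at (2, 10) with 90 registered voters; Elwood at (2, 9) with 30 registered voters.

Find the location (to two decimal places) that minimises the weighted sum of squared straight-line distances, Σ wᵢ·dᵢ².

(2.08, 7.12)

The minimiser of Σwᵢ‖p−pᵢ‖² is the weighted centroid p* = (Σwᵢpᵢ)/(Σwᵢ).
Σwᵢ = 260.
Σwᵢxᵢ = 20·3 + 40·0 + 80·3 + 90·2 + 30·2 = 540.
Σwᵢyᵢ = 20·10 + 40·2 + 80·5 + 90·10 + 30·9 = 1850.
x* = 540/260 = 2.08, y* = 1850/260 = 7.12.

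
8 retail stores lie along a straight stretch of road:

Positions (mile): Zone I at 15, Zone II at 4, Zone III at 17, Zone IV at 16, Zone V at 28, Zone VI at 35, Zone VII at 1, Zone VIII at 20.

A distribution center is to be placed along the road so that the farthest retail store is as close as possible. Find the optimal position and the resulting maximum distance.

The 1-center on a line is the midpoint of the two extreme points: leftmost at 1, rightmost at 35.
Optimal location = (1 + 35)/2 = 18; maximum distance = (35 − 1)/2 = 17.

location 18, max distance 17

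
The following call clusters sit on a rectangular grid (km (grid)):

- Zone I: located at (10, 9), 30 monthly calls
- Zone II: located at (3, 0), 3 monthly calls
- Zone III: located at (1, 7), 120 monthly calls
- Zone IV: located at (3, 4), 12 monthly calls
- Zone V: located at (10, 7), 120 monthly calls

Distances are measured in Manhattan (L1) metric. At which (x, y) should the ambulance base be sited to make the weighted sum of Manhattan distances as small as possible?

Manhattan distance separates: Σwᵢ(|x−xᵢ|+|y−yᵢ|) = Σwᵢ|x−xᵢ| + Σwᵢ|y−yᵢ|, so x and y are optimised independently as 1-D weighted medians.
Total weight W = 285; half = 142.5.
x-coordinate, sorted with cumulative weight:
  x=1 (Zone III, w=120) cum 120
  x=3 (Zone II, w=3) cum 123
  x=3 (Zone IV, w=12) cum 135
  x=10 (Zone I, w=30) cum 165  ← median
  x=10 (Zone V, w=120) cum 285
⇒ x* = 10
y-coordinate, sorted with cumulative weight:
  y=0 (Zone II, w=3) cum 3
  y=4 (Zone IV, w=12) cum 15
  y=7 (Zone III, w=120) cum 135
  y=7 (Zone V, w=120) cum 255  ← median
  y=9 (Zone I, w=30) cum 285
⇒ y* = 7

(10, 7)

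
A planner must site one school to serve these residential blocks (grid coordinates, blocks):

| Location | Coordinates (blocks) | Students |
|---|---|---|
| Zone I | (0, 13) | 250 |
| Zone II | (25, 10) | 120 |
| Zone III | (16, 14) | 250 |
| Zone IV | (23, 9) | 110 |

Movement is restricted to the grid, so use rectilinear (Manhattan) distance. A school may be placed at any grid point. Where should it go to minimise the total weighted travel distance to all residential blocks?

(16, 13)

Manhattan distance separates: Σwᵢ(|x−xᵢ|+|y−yᵢ|) = Σwᵢ|x−xᵢ| + Σwᵢ|y−yᵢ|, so x and y are optimised independently as 1-D weighted medians.
Total weight W = 730; half = 365.
x-coordinate, sorted with cumulative weight:
  x=0 (Zone I, w=250) cum 250
  x=16 (Zone III, w=250) cum 500  ← median
  x=23 (Zone IV, w=110) cum 610
  x=25 (Zone II, w=120) cum 730
⇒ x* = 16
y-coordinate, sorted with cumulative weight:
  y=9 (Zone IV, w=110) cum 110
  y=10 (Zone II, w=120) cum 230
  y=13 (Zone I, w=250) cum 480  ← median
  y=14 (Zone III, w=250) cum 730
⇒ y* = 13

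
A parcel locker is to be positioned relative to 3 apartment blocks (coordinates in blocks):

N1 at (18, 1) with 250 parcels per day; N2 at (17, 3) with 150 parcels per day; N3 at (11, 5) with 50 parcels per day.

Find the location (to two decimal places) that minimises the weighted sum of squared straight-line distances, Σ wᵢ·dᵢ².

The minimiser of Σwᵢ‖p−pᵢ‖² is the weighted centroid p* = (Σwᵢpᵢ)/(Σwᵢ).
Σwᵢ = 450.
Σwᵢxᵢ = 250·18 + 150·17 + 50·11 = 7600.
Σwᵢyᵢ = 250·1 + 150·3 + 50·5 = 950.
x* = 7600/450 = 16.89, y* = 950/450 = 2.11.

(16.89, 2.11)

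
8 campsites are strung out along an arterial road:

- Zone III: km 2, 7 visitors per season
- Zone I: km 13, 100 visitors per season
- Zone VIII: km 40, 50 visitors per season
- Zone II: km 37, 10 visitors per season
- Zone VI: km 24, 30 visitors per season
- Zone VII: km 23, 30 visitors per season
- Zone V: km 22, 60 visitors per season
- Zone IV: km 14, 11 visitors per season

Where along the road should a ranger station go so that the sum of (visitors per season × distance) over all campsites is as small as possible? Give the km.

x = 22

For a sum of weighted absolute distances on a line, the optimum is the weighted median (not the mean). Total weight W = 298; half-weight = 149.
Sort by position and accumulate weight:
  km 2 (Zone III, w=7) → cum 7
  km 13 (Zone I, w=100) → cum 107
  km 14 (Zone IV, w=11) → cum 118
  km 22 (Zone V, w=60) → cum 178  ≥ 149 → median here
  km 23 (Zone VII, w=30) → cum 208
  km 24 (Zone VI, w=30) → cum 238
  km 37 (Zone II, w=10) → cum 248
  km 40 (Zone VIII, w=50) → cum 298
Optimal location: km 22.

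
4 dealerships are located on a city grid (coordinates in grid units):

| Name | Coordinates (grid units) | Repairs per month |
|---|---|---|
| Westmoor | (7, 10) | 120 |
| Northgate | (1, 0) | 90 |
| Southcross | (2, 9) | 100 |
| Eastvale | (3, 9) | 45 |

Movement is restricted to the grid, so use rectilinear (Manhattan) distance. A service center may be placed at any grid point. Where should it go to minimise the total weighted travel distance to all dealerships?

Manhattan distance separates: Σwᵢ(|x−xᵢ|+|y−yᵢ|) = Σwᵢ|x−xᵢ| + Σwᵢ|y−yᵢ|, so x and y are optimised independently as 1-D weighted medians.
Total weight W = 355; half = 177.5.
x-coordinate, sorted with cumulative weight:
  x=1 (Northgate, w=90) cum 90
  x=2 (Southcross, w=100) cum 190  ← median
  x=3 (Eastvale, w=45) cum 235
  x=7 (Westmoor, w=120) cum 355
⇒ x* = 2
y-coordinate, sorted with cumulative weight:
  y=0 (Northgate, w=90) cum 90
  y=9 (Southcross, w=100) cum 190  ← median
  y=9 (Eastvale, w=45) cum 235
  y=10 (Westmoor, w=120) cum 355
⇒ y* = 9

(2, 9)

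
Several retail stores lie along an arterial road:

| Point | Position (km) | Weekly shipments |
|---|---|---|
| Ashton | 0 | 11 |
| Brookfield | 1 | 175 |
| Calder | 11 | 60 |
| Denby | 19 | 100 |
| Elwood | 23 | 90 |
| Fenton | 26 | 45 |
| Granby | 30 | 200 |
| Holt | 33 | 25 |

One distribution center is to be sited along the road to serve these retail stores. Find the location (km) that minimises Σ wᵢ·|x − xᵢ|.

x = 23

For a sum of weighted absolute distances on a line, the optimum is the weighted median (not the mean). Total weight W = 706; half-weight = 353.
Sort by position and accumulate weight:
  km 0 (Ashton, w=11) → cum 11
  km 1 (Brookfield, w=175) → cum 186
  km 11 (Calder, w=60) → cum 246
  km 19 (Denby, w=100) → cum 346
  km 23 (Elwood, w=90) → cum 436  ≥ 353 → median here
  km 26 (Fenton, w=45) → cum 481
  km 30 (Granby, w=200) → cum 681
  km 33 (Holt, w=25) → cum 706
Optimal location: km 23.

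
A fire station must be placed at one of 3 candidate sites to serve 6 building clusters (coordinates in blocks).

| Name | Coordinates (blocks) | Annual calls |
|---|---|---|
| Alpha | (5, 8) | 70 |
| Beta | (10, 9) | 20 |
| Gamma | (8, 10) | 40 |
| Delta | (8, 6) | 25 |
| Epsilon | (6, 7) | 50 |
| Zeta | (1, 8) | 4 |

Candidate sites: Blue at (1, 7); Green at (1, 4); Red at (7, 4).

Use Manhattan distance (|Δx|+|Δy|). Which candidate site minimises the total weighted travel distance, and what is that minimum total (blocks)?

Red, total 1175 blocks

Total weighted distance at each candidate:
  Blue (1, 7): total = 1424
  Green (1, 4): total = 2001
  Red (7, 4): total = 1175
Minimum is at Red with total 1175 blocks.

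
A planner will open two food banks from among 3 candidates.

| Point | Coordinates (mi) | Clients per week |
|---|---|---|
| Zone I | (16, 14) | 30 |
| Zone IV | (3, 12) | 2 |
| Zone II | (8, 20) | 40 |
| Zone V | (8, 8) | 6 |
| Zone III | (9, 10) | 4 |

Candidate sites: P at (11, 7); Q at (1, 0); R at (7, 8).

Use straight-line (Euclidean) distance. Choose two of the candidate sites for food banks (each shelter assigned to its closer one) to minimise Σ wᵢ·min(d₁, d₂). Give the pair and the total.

Evaluate every pair (each demand assigned to the nearer of the two):
  {P, R}: total = 768.4
  {Q, R}: total = 834.8
  {P, Q}: total = 844.0
Best pair: {P, R} with total 768.4.

{P, R}, total 768.4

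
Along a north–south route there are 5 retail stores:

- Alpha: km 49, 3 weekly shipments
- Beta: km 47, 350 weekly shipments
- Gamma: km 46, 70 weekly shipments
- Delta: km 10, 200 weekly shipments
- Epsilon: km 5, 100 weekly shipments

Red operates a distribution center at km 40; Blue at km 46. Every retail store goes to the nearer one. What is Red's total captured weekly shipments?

300

The indifferent point is the midpoint (40+46)/2 = 43; retail stores left of it (closer to Red at 40) go to Red, those right go to Blue.
  Epsilon at 5 (w=100) → Red
  Delta at 10 (w=200) → Red
  Gamma at 46 (w=70) → Blue
  Beta at 47 (w=350) → Blue
  Alpha at 49 (w=3) → Blue
Red captures 300; Blue captures 423.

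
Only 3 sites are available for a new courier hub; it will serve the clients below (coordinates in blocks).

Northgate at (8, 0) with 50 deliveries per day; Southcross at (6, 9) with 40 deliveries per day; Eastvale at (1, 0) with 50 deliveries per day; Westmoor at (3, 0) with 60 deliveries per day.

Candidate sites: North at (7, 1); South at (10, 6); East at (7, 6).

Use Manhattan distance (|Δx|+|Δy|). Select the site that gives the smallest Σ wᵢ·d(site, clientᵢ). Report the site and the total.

Total weighted distance at each candidate:
  North (7, 1): total = 1110
  South (10, 6): total = 2210
  East (7, 6): total = 1710
Minimum is at North with total 1110 blocks.

North, total 1110 blocks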